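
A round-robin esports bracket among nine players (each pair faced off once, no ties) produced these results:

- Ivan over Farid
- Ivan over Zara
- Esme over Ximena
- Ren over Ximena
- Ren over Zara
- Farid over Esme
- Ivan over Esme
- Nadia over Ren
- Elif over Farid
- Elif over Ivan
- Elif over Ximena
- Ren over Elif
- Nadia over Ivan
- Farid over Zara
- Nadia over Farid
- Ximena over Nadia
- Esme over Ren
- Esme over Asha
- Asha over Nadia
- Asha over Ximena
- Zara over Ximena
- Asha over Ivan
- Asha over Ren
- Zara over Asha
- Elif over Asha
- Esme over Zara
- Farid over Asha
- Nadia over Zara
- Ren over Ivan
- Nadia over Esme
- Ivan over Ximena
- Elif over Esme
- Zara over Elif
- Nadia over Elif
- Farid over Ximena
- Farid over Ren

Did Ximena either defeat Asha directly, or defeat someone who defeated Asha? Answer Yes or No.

Ximena did not beat Asha directly.
Ximena beat Nadia, but each of them lost to Asha. No two-step path.

No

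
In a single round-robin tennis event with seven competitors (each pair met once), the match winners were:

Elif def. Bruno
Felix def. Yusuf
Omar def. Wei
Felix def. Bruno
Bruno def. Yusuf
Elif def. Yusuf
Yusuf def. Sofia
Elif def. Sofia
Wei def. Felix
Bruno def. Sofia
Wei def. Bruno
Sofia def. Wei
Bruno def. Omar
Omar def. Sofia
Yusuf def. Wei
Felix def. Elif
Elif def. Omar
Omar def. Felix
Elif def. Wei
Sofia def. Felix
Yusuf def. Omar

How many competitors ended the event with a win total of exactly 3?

Win totals: Omar 3, Sofia 2, Wei 2, Elif 5, Yusuf 3, Bruno 3, Felix 3.
Exactly 3: Omar, Yusuf, Bruno, Felix — 4 competitors.

4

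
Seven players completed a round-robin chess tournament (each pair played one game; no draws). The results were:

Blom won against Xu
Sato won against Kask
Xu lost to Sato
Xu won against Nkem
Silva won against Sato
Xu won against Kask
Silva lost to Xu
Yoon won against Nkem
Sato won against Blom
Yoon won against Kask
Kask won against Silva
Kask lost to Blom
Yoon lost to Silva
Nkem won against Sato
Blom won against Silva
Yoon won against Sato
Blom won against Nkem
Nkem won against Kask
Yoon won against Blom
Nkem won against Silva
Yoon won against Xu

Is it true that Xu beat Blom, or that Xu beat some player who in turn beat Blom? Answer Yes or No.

No

Xu did not beat Blom directly.
Xu beat Nkem, Kask, Silva, but each of them lost to Blom. No two-step path.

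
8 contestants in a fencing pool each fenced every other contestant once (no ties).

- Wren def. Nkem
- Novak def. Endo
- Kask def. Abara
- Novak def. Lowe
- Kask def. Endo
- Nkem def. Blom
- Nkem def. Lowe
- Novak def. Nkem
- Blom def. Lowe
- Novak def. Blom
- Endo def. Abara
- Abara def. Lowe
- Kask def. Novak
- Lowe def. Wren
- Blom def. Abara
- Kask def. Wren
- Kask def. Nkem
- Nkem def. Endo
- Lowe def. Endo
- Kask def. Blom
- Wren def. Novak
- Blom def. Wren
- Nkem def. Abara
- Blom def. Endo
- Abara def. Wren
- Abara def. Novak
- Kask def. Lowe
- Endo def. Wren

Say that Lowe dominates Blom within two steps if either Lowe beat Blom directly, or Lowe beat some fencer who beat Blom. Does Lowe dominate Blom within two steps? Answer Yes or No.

Lowe did not beat Blom directly.
Lowe beat Wren, Endo, but each of them lost to Blom. No two-step path.

No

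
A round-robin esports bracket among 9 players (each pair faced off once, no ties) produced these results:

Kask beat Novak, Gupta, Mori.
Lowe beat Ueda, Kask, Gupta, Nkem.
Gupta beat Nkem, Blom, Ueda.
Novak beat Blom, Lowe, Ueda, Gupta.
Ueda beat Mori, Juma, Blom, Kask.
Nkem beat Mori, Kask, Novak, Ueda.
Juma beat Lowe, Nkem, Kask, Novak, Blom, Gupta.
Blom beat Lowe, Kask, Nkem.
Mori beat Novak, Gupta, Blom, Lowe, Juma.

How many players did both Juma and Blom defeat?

Juma beat: Gupta, Lowe, Kask, Novak, Blom, Nkem.
Blom beat: Lowe, Kask, Nkem.
Both beat: Lowe, Kask, Nkem — 3.

3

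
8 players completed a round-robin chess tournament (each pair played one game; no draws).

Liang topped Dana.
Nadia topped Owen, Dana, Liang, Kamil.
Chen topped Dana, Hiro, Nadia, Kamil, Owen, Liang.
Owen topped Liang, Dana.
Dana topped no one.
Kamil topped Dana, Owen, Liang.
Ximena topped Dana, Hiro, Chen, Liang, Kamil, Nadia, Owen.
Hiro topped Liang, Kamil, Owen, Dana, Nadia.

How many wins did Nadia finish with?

Nadia's results: beat Owen, Liang, Dana, Kamil; lost to Chen, Hiro, Ximena.
That is 4 wins.

4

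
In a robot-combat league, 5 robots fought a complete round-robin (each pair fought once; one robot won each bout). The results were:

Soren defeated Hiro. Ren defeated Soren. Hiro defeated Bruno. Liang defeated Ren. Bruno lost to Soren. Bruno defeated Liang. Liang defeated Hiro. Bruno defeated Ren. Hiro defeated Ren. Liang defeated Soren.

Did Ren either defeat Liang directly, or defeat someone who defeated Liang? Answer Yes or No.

Ren did not beat Liang directly.
Ren beat Soren, but each of them lost to Liang. No two-step path.

No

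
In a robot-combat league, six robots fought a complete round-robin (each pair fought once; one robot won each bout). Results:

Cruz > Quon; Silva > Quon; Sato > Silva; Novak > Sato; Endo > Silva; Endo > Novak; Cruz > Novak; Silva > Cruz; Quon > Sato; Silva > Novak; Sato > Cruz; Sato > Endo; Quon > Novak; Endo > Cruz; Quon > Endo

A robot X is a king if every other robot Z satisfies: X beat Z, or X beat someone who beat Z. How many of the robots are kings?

4

Cruz cannot reach Silva in two steps.
Endo reaches everyone (king).
Quon reaches everyone (king).
Novak cannot reach Quon in two steps.
Sato reaches everyone (king).
Silva reaches everyone (king).
Kings: Endo, Quon, Sato, Silva — 4.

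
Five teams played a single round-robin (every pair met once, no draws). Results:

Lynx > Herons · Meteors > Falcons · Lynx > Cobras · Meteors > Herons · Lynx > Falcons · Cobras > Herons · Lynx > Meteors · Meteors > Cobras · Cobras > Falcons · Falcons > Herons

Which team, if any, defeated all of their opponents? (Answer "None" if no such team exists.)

Lynx

Lynx has 4 wins out of 4 opponents — a perfect record.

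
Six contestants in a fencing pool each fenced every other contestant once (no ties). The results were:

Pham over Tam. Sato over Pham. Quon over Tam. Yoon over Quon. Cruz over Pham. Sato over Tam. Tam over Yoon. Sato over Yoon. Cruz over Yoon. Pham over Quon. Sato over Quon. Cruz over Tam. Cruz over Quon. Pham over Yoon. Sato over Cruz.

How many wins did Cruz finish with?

4

Cruz's results: beat Tam, Yoon, Quon, Pham; lost to Sato.
That is 4 wins.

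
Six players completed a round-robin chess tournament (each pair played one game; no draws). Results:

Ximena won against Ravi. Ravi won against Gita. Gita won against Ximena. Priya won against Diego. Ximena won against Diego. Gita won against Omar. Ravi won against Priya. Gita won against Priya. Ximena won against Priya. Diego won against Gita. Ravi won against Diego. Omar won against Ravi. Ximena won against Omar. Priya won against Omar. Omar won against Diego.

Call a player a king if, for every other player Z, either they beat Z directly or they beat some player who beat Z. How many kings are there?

3

Diego cannot reach Ravi in two steps.
Ravi reaches everyone (king).
Ximena reaches everyone (king).
Gita reaches everyone (king).
Omar cannot reach Ximena in two steps.
Priya cannot reach Ximena in two steps.
Kings: Ravi, Ximena, Gita — 3.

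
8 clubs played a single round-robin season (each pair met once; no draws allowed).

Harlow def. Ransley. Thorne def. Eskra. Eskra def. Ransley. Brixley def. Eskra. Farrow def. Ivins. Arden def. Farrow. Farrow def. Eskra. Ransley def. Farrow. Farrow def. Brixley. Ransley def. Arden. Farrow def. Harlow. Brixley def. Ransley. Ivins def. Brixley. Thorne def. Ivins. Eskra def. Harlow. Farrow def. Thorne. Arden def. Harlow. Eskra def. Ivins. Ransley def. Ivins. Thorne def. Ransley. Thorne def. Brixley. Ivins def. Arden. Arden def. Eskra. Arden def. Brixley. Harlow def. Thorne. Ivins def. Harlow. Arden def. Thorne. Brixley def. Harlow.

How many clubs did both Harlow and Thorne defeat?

1

Harlow beat: Thorne, Ransley.
Thorne beat: Ivins, Brixley, Ransley, Eskra.
Both beat: Ransley — 1.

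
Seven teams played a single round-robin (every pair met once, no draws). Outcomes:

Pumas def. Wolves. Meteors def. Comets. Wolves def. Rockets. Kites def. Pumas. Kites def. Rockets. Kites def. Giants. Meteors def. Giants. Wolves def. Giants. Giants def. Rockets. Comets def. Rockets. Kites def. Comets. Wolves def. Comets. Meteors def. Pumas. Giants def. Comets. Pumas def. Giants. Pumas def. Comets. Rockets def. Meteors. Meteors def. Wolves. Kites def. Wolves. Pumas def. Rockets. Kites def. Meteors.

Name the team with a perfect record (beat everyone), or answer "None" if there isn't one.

Kites has 6 wins out of 6 opponents — a perfect record.

Kites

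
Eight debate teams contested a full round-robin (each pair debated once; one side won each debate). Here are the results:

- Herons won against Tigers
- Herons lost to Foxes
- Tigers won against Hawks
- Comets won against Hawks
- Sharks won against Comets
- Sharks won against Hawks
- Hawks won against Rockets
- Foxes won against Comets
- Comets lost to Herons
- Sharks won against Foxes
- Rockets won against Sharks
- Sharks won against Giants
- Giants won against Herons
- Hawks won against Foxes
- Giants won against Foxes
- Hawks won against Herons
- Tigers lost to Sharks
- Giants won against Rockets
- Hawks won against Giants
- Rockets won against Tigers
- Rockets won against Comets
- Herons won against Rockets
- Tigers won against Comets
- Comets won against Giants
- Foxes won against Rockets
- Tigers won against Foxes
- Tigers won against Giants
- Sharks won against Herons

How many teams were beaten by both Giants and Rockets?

0

Giants beat: Herons, Rockets, Foxes.
Rockets beat: Sharks, Comets, Tigers.
No one was beaten by both.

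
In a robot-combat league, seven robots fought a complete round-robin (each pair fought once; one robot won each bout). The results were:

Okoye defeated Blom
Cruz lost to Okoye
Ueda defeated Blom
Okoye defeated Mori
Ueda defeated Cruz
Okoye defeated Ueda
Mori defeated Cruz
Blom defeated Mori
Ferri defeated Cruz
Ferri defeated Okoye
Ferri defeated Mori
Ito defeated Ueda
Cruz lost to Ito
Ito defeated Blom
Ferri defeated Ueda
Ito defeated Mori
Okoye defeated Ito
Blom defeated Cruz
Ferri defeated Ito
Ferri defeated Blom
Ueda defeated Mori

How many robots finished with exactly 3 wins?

1

Win totals: Ferri 6, Ito 4, Mori 1, Blom 2, Ueda 3, Okoye 5, Cruz 0.
Exactly 3: Ueda — 1 robot.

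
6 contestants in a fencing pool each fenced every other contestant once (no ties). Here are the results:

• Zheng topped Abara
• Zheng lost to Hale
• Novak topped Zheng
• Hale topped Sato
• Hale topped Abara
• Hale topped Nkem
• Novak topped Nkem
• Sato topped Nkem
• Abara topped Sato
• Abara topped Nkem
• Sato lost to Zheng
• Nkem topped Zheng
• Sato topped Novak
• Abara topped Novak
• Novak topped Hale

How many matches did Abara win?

3

Abara's results: beat Nkem, Sato, Novak; lost to Zheng, Hale.
That is 3 wins.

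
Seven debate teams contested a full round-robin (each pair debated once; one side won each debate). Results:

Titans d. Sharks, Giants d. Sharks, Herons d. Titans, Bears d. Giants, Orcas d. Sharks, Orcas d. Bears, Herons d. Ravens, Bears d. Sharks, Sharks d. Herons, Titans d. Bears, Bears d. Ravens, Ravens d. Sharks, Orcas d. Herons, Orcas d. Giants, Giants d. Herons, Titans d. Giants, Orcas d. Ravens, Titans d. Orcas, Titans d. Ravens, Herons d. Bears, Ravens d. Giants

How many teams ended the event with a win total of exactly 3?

2

Win totals: Orcas 5, Herons 3, Giants 2, Sharks 1, Ravens 2, Bears 3, Titans 5.
Exactly 3: Herons, Bears — 2 teams.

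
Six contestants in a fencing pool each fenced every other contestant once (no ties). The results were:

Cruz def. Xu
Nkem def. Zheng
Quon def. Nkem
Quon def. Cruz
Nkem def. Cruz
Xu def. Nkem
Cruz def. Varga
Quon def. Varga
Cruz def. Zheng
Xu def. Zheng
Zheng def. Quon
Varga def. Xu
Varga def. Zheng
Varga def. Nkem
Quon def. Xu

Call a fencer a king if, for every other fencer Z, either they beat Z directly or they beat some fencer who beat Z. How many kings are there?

5

Zheng reaches everyone (king).
Nkem reaches everyone (king).
Varga reaches everyone (king).
Xu cannot reach Varga in two steps.
Cruz reaches everyone (king).
Quon reaches everyone (king).
Kings: Zheng, Nkem, Varga, Cruz, Quon — 5.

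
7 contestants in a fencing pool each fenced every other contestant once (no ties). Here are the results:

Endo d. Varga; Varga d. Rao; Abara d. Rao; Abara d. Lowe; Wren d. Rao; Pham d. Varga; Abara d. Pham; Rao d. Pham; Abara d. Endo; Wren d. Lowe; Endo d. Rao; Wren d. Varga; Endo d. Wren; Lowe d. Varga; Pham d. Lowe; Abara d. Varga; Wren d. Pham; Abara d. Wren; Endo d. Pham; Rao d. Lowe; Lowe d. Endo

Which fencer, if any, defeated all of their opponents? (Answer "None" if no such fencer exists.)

Abara

Abara has 6 wins out of 6 opponents — a perfect record.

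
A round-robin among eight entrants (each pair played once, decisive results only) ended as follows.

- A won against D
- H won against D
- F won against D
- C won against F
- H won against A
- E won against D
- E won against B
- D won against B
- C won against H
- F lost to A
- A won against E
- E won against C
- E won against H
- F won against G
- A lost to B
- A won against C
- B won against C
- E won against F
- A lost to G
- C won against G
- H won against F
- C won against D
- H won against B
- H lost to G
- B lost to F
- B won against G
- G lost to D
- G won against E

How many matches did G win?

3

G's results: beat A, E, H; lost to B, C, D, F.
That is 3 wins.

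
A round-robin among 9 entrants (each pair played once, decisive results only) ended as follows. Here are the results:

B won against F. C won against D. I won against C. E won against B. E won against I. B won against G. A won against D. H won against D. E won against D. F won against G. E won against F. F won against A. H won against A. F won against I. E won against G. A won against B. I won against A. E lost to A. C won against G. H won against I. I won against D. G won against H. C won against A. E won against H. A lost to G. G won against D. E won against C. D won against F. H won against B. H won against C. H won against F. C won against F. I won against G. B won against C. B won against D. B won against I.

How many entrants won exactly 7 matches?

Win totals: A 3, B 5, C 4, D 1, E 7, F 3, G 3, H 6, I 4.
Exactly 7: E — 1 entrant.

1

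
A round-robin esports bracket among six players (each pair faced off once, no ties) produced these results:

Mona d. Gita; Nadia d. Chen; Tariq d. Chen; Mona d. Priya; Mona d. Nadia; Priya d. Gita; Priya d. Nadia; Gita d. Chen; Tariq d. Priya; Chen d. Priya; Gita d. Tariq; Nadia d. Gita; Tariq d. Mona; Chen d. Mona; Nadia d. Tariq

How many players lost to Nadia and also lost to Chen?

0

Nadia beat: Chen, Gita, Tariq.
Chen beat: Mona, Priya.
No one was beaten by both.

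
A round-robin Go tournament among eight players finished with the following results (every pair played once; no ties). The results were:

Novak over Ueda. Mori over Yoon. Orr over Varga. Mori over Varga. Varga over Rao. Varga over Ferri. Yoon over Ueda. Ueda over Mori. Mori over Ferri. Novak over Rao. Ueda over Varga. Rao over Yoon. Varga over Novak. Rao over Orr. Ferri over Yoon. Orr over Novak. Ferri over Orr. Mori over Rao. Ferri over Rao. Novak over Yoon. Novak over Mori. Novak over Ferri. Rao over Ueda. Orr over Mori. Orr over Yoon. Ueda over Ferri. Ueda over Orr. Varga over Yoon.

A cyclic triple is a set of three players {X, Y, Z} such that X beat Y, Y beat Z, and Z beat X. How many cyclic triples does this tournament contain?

Win totals: Mori 4, Varga 4, Ueda 4, Novak 5, Ferri 3, Yoon 1, Rao 3, Orr 4.
A player with w wins dominates both others in C(w,2) triples; summing gives 6 + 6 + 6 + 10 + 3 + 0 + 3 + 6 = 40 transitive triples.
Total triples C(8,3) = 56, so cyclic triples = 56 − 40 = 16.

16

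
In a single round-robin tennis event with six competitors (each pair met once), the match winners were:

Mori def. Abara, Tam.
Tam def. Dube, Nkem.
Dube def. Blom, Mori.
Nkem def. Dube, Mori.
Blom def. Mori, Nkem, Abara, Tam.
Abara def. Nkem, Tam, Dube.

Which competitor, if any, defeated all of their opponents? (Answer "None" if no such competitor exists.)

None

Highest win total is Blom with 4 (out of 5 possible).
Blom lost to Dube, so no competitor went undefeated.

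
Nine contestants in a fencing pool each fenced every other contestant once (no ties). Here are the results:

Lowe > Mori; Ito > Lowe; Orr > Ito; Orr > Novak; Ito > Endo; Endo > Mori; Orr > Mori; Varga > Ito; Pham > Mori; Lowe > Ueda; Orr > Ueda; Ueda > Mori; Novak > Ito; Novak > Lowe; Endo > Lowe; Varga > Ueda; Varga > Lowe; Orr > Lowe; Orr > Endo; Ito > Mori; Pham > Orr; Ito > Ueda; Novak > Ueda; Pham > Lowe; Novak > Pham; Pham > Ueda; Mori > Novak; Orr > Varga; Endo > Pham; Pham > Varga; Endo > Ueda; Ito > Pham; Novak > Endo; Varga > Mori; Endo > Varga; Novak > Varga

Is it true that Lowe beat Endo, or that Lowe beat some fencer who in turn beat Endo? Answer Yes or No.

No

Lowe did not beat Endo directly.
Lowe beat Mori, Ueda, but each of them lost to Endo. No two-step path.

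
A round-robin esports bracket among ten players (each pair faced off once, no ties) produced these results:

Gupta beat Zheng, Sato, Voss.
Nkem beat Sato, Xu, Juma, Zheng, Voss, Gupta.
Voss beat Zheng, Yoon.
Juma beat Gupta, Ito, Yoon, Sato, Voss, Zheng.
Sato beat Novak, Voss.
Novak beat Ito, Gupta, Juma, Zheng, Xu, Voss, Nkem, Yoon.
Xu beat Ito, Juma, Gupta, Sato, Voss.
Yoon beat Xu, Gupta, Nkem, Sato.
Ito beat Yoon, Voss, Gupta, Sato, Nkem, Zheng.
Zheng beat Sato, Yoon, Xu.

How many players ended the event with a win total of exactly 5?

Win totals: Sato 2, Zheng 3, Novak 8, Yoon 4, Ito 6, Nkem 6, Gupta 3, Voss 2, Juma 6, Xu 5.
Exactly 5: Xu — 1 player.

1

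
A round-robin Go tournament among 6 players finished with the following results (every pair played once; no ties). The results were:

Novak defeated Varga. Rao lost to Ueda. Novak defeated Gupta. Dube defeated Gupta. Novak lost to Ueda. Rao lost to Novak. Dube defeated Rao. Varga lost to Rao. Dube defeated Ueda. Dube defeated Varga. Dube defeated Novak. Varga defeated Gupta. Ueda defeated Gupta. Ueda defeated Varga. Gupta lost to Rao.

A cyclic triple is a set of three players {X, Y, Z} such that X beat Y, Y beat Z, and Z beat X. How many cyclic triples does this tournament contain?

0

Of the C(6,3) = 20 triples, the cyclic ones are: none.
That is 0.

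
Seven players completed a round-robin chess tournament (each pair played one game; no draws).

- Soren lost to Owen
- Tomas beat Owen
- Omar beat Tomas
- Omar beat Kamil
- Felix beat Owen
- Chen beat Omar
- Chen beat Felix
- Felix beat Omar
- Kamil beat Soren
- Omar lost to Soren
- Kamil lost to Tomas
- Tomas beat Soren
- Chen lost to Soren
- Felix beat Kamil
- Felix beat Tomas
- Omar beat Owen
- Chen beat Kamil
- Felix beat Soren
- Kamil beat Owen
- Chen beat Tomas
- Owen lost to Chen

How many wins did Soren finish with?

Soren's results: beat Chen, Omar; lost to Tomas, Felix, Kamil, Owen.
That is 2 wins.

2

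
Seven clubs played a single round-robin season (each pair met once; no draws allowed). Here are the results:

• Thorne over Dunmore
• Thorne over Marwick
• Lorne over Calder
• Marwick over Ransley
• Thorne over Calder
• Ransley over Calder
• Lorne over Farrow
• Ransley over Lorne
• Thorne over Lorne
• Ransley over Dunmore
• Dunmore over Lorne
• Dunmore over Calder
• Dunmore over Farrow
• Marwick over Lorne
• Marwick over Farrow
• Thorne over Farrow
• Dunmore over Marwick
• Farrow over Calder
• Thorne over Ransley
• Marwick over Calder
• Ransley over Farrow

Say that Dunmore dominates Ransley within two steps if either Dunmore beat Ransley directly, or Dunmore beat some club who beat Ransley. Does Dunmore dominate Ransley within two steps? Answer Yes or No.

Yes

Dunmore did not beat Ransley directly.
Dunmore beat Lorne, Marwick, Calder, Farrow. Of those, Marwick beat Ransley.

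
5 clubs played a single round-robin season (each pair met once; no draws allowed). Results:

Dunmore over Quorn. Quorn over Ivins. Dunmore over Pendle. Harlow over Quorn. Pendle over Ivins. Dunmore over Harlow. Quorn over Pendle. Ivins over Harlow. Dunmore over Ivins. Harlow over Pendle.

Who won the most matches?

Win totals: Quorn 2, Pendle 1, Dunmore 4, Harlow 2, Ivins 1.
Dunmore leads with 4 wins (next highest: 2).

Dunmore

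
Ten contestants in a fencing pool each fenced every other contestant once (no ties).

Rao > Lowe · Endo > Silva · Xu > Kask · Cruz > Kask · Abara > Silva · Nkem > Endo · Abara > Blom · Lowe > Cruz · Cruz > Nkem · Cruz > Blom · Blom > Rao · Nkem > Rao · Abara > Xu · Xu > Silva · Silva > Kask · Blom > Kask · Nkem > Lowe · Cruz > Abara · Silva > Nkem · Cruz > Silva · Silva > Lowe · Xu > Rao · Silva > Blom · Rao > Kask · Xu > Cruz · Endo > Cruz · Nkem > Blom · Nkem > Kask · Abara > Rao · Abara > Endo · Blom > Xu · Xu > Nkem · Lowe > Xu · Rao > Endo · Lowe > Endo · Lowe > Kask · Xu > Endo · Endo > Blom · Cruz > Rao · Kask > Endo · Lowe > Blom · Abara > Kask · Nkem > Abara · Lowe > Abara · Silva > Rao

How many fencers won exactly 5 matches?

1

Win totals: Nkem 6, Cruz 6, Endo 3, Blom 3, Lowe 6, Silva 5, Rao 3, Abara 6, Kask 1, Xu 6.
Exactly 5: Silva — 1 fencer.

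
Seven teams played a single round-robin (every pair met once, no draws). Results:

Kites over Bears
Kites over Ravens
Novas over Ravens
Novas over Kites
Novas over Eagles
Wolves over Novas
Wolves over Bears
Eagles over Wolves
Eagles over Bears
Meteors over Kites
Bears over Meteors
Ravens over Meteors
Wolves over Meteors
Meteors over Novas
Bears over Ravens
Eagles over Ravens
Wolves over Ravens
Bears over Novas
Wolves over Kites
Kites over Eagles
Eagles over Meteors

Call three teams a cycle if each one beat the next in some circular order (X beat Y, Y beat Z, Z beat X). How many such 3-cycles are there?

Win totals: Kites 3, Ravens 1, Meteors 2, Bears 3, Wolves 5, Eagles 4, Novas 3.
A team with w wins dominates both others in C(w,2) triples; summing gives 3 + 0 + 1 + 3 + 10 + 6 + 3 = 26 transitive triples.
Total triples C(7,3) = 35, so cyclic triples = 35 − 26 = 9.

9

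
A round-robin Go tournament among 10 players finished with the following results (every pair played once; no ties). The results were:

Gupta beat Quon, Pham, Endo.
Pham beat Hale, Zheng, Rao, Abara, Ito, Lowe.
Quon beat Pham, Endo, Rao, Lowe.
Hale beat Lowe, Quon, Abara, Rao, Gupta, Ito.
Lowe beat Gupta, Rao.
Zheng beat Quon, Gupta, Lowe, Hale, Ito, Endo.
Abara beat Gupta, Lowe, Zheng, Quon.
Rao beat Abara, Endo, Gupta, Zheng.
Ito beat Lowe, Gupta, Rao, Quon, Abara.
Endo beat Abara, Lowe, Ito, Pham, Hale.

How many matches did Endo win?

5

Endo's results: beat Ito, Hale, Abara, Pham, Lowe; lost to Rao, Gupta, Quon, Zheng.
That is 5 wins.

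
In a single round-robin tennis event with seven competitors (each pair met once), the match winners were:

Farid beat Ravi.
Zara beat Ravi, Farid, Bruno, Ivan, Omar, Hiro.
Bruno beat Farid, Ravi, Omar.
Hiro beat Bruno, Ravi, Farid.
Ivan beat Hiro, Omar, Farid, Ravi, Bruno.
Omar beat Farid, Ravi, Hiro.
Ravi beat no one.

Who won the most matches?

Win totals: Hiro 3, Omar 3, Farid 1, Zara 6, Ivan 5, Ravi 0, Bruno 3.
Zara leads with 6 wins (next highest: 5).

Zara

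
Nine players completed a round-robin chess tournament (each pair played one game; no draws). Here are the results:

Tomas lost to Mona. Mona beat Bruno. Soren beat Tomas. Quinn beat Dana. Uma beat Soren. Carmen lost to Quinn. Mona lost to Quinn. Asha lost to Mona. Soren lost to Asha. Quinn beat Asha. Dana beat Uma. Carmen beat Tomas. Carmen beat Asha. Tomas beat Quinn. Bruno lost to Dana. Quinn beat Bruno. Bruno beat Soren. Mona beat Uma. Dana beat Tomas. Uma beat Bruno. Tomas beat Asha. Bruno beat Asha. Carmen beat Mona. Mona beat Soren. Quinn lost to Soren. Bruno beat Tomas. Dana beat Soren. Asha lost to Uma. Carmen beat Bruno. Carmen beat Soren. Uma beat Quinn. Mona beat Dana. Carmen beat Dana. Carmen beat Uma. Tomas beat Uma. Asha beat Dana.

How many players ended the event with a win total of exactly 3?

2

Win totals: Carmen 7, Soren 2, Mona 6, Uma 4, Tomas 3, Asha 2, Quinn 5, Bruno 3, Dana 4.
Exactly 3: Tomas, Bruno — 2 players.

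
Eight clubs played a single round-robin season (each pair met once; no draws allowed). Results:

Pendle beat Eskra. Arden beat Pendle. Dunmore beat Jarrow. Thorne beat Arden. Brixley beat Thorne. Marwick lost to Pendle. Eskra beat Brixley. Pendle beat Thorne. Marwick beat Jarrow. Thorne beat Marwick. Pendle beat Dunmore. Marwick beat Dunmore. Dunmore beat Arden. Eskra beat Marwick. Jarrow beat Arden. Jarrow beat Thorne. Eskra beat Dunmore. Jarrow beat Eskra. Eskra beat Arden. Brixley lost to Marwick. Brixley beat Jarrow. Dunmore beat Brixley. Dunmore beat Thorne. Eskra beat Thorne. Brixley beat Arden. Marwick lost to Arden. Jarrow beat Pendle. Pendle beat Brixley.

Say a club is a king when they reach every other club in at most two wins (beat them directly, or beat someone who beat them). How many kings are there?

Thorne cannot reach Eskra in two steps.
Pendle reaches everyone (king).
Dunmore reaches everyone (king).
Eskra reaches everyone (king).
Arden reaches everyone (king).
Jarrow reaches everyone (king).
Brixley cannot reach Dunmore in two steps.
Marwick reaches everyone (king).
Kings: Pendle, Dunmore, Eskra, Arden, Jarrow, Marwick — 6.

6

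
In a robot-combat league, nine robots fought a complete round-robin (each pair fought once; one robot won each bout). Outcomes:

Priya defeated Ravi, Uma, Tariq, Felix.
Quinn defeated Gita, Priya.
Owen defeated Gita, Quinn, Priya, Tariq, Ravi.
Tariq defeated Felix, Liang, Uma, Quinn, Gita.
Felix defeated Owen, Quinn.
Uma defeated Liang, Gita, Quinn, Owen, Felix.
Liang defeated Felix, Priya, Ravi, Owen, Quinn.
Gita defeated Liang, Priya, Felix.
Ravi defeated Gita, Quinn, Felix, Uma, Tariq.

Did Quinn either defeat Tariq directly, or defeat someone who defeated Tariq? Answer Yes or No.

Quinn did not beat Tariq directly.
Quinn beat Priya, Gita. Of those, Priya beat Tariq.

Yes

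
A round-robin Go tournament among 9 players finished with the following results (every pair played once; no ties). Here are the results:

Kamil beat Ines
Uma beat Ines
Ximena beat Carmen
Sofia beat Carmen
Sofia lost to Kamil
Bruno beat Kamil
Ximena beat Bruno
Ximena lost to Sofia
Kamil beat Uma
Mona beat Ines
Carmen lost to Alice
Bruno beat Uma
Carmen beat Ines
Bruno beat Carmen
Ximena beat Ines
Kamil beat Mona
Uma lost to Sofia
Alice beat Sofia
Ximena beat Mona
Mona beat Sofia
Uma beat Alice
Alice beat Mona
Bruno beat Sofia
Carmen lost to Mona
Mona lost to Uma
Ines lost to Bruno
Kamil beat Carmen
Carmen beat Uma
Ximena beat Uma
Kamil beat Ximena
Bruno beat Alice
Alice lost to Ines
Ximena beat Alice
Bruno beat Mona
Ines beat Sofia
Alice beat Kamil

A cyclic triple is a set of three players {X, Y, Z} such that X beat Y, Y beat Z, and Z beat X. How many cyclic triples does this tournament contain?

16

Win totals: Ines 2, Sofia 3, Ximena 6, Alice 4, Kamil 6, Carmen 2, Uma 3, Bruno 7, Mona 3.
A player with w wins dominates both others in C(w,2) triples; summing gives 1 + 3 + 15 + 6 + 15 + 1 + 3 + 21 + 3 = 68 transitive triples.
Total triples C(9,3) = 84, so cyclic triples = 84 − 68 = 16.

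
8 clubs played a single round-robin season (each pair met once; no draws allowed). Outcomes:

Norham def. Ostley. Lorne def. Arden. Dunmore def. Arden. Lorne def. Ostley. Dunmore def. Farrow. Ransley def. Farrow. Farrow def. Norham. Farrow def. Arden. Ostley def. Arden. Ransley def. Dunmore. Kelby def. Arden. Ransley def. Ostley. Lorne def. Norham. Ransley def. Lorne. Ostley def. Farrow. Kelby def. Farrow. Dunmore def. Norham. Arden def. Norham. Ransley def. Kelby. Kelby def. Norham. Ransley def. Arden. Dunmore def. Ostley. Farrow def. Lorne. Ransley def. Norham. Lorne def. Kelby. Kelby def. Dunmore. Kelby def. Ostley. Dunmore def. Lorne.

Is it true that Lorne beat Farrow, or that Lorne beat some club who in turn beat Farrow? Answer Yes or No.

Lorne did not beat Farrow directly.
Lorne beat Norham, Arden, Kelby, Ostley. Of those, Kelby beat Farrow.

Yes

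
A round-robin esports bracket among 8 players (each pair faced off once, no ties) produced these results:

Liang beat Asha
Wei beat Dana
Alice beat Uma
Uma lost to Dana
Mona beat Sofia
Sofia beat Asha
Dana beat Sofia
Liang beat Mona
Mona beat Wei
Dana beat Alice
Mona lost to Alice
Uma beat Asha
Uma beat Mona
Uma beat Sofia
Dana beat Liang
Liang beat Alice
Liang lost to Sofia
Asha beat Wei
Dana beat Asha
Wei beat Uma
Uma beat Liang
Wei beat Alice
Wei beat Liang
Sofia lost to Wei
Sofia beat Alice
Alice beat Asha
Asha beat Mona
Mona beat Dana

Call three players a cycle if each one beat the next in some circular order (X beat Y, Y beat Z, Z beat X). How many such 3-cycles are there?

17

Win totals: Sofia 3, Mona 3, Asha 2, Liang 3, Uma 4, Alice 3, Wei 5, Dana 5.
A player with w wins dominates both others in C(w,2) triples; summing gives 3 + 3 + 1 + 3 + 6 + 3 + 10 + 10 = 39 transitive triples.
Total triples C(8,3) = 56, so cyclic triples = 56 − 39 = 17.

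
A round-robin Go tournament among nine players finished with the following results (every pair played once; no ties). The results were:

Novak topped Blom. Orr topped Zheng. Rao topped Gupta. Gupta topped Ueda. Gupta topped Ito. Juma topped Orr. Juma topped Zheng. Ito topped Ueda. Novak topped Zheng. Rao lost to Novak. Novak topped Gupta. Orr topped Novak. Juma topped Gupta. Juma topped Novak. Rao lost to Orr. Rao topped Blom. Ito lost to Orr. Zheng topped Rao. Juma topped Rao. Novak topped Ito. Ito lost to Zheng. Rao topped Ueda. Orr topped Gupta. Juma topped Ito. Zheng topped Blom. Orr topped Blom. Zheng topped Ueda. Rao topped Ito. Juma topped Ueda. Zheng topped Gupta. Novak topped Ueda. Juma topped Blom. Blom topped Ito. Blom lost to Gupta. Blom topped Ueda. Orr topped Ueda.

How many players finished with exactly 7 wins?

Win totals: Novak 6, Juma 8, Ito 1, Orr 7, Zheng 5, Gupta 3, Blom 2, Ueda 0, Rao 4.
Exactly 7: Orr — 1 player.

1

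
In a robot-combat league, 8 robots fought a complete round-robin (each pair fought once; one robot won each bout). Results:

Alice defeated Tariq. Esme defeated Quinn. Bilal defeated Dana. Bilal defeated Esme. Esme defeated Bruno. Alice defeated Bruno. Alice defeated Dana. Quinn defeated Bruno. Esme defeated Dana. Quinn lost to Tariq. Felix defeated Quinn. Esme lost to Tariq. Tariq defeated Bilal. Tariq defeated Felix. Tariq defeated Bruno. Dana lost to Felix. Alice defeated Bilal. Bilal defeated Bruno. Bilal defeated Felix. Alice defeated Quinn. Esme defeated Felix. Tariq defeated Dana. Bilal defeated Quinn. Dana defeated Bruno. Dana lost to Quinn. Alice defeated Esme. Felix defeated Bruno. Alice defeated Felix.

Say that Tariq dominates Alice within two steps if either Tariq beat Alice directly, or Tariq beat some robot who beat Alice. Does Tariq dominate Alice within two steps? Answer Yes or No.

Tariq did not beat Alice directly.
Tariq beat Bilal, Felix, Dana, Quinn, Esme, Bruno, but each of them lost to Alice. No two-step path.

No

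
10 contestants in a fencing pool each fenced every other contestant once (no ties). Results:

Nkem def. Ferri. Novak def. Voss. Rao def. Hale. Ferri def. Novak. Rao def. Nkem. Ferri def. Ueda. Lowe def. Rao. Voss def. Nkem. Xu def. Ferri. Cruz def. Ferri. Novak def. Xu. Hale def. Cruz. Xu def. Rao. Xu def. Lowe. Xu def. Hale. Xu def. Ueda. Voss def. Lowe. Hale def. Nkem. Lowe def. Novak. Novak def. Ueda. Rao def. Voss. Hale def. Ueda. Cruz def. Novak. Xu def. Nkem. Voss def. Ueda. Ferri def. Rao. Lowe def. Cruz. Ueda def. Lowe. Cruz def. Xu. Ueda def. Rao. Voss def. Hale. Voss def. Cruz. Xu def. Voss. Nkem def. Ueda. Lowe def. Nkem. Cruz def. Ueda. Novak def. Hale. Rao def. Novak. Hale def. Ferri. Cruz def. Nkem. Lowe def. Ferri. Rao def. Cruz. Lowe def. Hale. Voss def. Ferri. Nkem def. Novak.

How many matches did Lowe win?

Lowe's results: beat Novak, Cruz, Rao, Nkem, Hale, Ferri; lost to Ueda, Voss, Xu.
That is 6 wins.

6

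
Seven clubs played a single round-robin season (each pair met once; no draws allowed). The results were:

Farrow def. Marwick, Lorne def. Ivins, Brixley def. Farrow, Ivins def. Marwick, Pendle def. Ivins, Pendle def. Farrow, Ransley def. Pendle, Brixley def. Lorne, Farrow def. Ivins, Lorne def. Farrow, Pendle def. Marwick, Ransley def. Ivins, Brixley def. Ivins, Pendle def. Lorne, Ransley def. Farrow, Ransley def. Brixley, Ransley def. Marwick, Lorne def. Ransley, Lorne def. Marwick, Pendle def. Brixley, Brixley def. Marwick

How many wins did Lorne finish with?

Lorne's results: beat Ransley, Ivins, Farrow, Marwick; lost to Pendle, Brixley.
That is 4 wins.

4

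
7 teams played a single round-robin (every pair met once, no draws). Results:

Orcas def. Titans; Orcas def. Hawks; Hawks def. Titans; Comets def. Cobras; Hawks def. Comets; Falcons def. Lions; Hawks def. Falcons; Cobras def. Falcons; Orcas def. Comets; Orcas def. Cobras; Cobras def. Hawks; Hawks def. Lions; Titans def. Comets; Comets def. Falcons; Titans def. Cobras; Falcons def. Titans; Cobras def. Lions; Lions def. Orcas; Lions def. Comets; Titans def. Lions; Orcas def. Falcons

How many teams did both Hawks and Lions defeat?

1

Hawks beat: Lions, Falcons, Comets, Titans.
Lions beat: Orcas, Comets.
Both beat: Comets — 1.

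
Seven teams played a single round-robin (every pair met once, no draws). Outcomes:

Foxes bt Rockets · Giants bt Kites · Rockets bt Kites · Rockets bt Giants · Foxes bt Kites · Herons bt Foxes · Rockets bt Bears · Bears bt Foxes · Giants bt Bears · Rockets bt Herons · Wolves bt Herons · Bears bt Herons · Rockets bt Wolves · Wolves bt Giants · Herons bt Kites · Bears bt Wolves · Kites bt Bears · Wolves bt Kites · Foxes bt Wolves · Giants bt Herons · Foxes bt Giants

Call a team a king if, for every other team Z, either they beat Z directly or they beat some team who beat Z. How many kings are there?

4

Giants cannot reach Rockets in two steps.
Foxes reaches everyone (king).
Bears reaches everyone (king).
Rockets reaches everyone (king).
Wolves cannot reach Rockets in two steps.
Herons reaches everyone (king).
Kites cannot reach Giants, Rockets in two steps.
Kings: Foxes, Bears, Rockets, Herons — 4.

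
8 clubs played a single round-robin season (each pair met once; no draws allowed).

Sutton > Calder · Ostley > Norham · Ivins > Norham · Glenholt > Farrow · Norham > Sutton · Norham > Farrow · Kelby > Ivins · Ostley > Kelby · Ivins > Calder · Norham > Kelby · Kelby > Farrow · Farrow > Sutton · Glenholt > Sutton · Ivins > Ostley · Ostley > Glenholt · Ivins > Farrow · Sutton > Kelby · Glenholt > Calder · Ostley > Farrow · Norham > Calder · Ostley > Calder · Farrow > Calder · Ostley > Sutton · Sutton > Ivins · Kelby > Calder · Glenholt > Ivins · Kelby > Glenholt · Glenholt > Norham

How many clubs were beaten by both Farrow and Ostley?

2

Farrow beat: Calder, Sutton.
Ostley beat: Calder, Glenholt, Farrow, Sutton, Norham, Kelby.
Both beat: Calder, Sutton — 2.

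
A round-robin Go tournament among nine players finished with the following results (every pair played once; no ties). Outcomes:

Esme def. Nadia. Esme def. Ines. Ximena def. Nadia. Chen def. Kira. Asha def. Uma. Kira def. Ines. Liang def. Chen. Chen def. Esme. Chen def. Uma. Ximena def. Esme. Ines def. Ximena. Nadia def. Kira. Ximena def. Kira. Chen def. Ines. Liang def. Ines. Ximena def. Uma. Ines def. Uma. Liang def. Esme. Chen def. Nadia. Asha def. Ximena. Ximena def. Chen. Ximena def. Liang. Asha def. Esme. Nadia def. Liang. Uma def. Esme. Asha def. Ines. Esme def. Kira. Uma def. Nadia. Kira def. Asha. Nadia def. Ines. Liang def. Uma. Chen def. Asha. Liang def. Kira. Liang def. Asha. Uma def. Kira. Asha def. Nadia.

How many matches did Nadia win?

3

Nadia's results: beat Kira, Ines, Liang; lost to Chen, Asha, Uma, Ximena, Esme.
That is 3 wins.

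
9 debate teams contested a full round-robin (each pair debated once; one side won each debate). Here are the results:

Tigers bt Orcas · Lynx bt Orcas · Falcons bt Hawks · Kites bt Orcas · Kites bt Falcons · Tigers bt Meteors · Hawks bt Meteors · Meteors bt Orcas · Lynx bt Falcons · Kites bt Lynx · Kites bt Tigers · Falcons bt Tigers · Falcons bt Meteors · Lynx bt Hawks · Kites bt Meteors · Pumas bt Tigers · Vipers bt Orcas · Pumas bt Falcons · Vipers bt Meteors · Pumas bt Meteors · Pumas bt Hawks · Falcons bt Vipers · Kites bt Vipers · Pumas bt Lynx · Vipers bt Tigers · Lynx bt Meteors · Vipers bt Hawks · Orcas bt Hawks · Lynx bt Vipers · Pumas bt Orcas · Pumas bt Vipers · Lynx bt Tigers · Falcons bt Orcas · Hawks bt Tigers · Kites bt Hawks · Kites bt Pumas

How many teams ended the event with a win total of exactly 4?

Win totals: Tigers 2, Pumas 7, Kites 8, Hawks 2, Falcons 5, Vipers 4, Lynx 6, Orcas 1, Meteors 1.
Exactly 4: Vipers — 1 team.

1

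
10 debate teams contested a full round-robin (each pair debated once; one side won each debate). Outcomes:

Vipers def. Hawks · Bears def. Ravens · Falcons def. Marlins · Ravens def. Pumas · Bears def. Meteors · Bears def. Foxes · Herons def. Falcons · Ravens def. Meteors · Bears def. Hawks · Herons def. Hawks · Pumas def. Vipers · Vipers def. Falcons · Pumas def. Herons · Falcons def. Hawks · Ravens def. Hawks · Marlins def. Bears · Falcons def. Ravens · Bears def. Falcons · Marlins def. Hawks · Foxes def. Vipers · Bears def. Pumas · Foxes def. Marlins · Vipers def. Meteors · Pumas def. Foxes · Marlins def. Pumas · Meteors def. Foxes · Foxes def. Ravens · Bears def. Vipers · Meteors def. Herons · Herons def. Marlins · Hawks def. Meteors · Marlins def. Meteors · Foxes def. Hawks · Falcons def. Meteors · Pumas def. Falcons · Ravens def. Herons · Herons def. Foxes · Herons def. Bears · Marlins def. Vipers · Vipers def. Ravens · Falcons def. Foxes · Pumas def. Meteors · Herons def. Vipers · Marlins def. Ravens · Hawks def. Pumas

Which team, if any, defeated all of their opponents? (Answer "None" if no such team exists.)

Highest win total is Bears with 7 (out of 9 possible).
Bears lost to Herons, Marlins, so no team went undefeated.

None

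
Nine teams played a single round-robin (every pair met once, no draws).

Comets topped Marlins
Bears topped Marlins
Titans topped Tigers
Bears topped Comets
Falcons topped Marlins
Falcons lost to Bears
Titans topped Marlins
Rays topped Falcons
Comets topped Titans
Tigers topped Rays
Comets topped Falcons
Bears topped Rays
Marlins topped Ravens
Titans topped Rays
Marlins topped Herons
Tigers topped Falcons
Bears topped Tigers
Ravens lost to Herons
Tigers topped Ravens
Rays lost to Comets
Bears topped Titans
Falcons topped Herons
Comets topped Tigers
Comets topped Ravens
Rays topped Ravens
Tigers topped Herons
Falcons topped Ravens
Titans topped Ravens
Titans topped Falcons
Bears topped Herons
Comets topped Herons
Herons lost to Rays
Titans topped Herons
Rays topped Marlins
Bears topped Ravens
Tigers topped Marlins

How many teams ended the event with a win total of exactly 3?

Win totals: Rays 4, Bears 8, Ravens 0, Herons 1, Tigers 5, Falcons 3, Comets 7, Marlins 2, Titans 6.
Exactly 3: Falcons — 1 team.

1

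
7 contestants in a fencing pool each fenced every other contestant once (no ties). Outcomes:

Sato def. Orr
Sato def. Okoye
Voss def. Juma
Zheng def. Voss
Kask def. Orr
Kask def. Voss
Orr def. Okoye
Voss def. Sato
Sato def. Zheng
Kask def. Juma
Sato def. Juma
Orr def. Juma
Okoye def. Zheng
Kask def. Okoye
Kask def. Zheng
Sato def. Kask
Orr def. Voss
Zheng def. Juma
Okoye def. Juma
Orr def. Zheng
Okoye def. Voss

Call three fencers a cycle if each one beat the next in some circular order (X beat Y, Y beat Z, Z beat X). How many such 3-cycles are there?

4

Win totals: Sato 5, Kask 5, Voss 2, Orr 4, Okoye 3, Juma 0, Zheng 2.
A fencer with w wins dominates both others in C(w,2) triples; summing gives 10 + 10 + 1 + 6 + 3 + 0 + 1 = 31 transitive triples.
Total triples C(7,3) = 35, so cyclic triples = 35 − 31 = 4.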